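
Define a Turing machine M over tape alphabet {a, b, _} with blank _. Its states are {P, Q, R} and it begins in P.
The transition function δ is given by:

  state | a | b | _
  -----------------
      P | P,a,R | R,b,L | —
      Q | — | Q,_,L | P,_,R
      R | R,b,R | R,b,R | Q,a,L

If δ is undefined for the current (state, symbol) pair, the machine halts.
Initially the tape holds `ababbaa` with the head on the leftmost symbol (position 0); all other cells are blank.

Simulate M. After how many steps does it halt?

18

state=P head=0 tape=_[a]babbaa_   (P,a)→(P,a,R)
state=P head=1 tape=_a[b]abbaa_   (P,b)→(R,b,L)
state=R head=0 tape=_[a]babbaa_   (R,a)→(R,b,R)
state=R head=1 tape=_b[b]abbaa_   (R,b)→(R,b,R)
state=R head=2 tape=_bb[a]bbaa_   (R,a)→(R,b,R)
state=R head=3 tape=_bbb[b]baa_   (R,b)→(R,b,R)
state=R head=4 tape=_bbbb[b]aa_   (R,b)→(R,b,R)
state=R head=5 tape=_bbbbb[a]a_   (R,a)→(R,b,R)
state=R head=6 tape=_bbbbbb[a]_   (R,a)→(R,b,R)
state=R head=7 tape=_bbbbbbb[_]   (R,_)→(Q,a,L)
state=Q head=6 tape=_bbbbbb[b]a   (Q,b)→(Q,_,L)
state=Q head=5 tape=_bbbbb[b]_a   (Q,b)→(Q,_,L)
state=Q head=4 tape=_bbbb[b]__a   (Q,b)→(Q,_,L)
state=Q head=3 tape=_bbb[b]___a   (Q,b)→(Q,_,L)
state=Q head=2 tape=_bb[b]____a   (Q,b)→(Q,_,L)
state=Q head=1 tape=_b[b]_____a   (Q,b)→(Q,_,L)
state=Q head=0 tape=_[b]______a   (Q,b)→(Q,_,L)
state=Q head=-1 tape=[_]_______a   (Q,_)→(P,_,R)
state=P head=0 tape=_[_]______a
M halts after 18 transitions.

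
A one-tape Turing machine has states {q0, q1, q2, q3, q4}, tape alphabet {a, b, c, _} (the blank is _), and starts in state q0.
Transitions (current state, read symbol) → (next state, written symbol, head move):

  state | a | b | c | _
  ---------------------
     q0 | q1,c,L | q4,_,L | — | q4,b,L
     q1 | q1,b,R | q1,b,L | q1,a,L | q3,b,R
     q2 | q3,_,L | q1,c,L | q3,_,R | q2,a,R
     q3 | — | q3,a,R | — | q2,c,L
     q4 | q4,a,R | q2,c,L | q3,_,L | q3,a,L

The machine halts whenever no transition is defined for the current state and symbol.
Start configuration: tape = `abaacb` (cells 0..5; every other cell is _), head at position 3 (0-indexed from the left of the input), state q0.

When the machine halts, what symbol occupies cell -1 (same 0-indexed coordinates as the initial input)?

q0 | _aba[a]cb   read a → write c, move L, go to q1
q1 | _ab[a]ccb   read a → write b, move R, go to q1
q1 | _abb[c]cb   read c → write a, move L, go to q1
q1 | _ab[b]acb   read b → write b, move L, go to q1
q1 | _a[b]bacb   read b → write b, move L, go to q1
q1 | _[a]bbacb   read a → write b, move R, go to q1
q1 | _b[b]bacb   read b → write b, move L, go to q1
q1 | _[b]bbacb   read b → write b, move L, go to q1
q1 | [_]bbbacb   read _ → write b, move R, go to q3
q3 | b[b]bbacb   read b → write a, move R, go to q3
q3 | ba[b]bacb   read b → write a, move R, go to q3
q3 | baa[b]acb   read b → write a, move R, go to q3
q3 | baaa[a]cb
Cell -1 holds b when M halts.

b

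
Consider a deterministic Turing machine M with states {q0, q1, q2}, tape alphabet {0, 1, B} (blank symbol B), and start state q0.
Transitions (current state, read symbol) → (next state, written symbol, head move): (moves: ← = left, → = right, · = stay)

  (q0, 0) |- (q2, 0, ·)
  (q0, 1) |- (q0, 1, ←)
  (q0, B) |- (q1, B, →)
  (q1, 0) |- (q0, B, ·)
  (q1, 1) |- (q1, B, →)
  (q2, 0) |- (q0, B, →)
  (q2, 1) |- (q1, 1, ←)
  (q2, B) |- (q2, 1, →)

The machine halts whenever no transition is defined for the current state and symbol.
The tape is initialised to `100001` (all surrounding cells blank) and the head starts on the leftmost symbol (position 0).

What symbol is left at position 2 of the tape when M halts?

state=q0 head=0 tape=B[1]00001B   (q0,1)→(q0,1,←)
state=q0 head=-1 tape=[B]100001B   (q0,B)→(q1,B,→)
state=q1 head=0 tape=B[1]00001B   (q1,1)→(q1,B,→)
state=q1 head=1 tape=BB[0]0001B   (q1,0)→(q0,B,·)
state=q0 head=1 tape=BB[B]0001B   (q0,B)→(q1,B,→)
state=q1 head=2 tape=BBB[0]001B   (q1,0)→(q0,B,·)
state=q0 head=2 tape=BBB[B]001B   (q0,B)→(q1,B,→)
state=q1 head=3 tape=BBBB[0]01B   (q1,0)→(q0,B,·)
state=q0 head=3 tape=BBBB[B]01B   (q0,B)→(q1,B,→)
state=q1 head=4 tape=BBBBB[0]1B   (q1,0)→(q0,B,·)
state=q0 head=4 tape=BBBBB[B]1B   (q0,B)→(q1,B,→)
state=q1 head=5 tape=BBBBBB[1]B   (q1,1)→(q1,B,→)
state=q1 head=6 tape=BBBBBBB[B]
Cell 2 holds B when M halts.

B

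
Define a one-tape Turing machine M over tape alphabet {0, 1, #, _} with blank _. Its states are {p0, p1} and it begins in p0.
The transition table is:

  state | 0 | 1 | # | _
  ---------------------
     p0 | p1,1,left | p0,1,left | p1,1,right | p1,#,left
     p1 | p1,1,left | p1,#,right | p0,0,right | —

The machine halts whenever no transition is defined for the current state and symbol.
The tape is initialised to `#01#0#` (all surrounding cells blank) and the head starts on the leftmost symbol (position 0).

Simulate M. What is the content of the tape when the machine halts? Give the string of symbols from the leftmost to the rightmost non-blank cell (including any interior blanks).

state=p0 head=0 tape=_[#]01#0#   (p0,#)→(p1,1,right)
state=p1 head=1 tape=_1[0]1#0#   (p1,0)→(p1,1,left)
state=p1 head=0 tape=_[1]11#0#   (p1,1)→(p1,#,right)
state=p1 head=1 tape=_#[1]1#0#   (p1,1)→(p1,#,right)
state=p1 head=2 tape=_##[1]#0#   (p1,1)→(p1,#,right)
state=p1 head=3 tape=_###[#]0#   (p1,#)→(p0,0,right)
state=p0 head=4 tape=_###0[0]#   (p0,0)→(p1,1,left)
state=p1 head=3 tape=_###[0]1#   (p1,0)→(p1,1,left)
state=p1 head=2 tape=_##[#]11#   (p1,#)→(p0,0,right)
state=p0 head=3 tape=_##0[1]1#   (p0,1)→(p0,1,left)
state=p0 head=2 tape=_##[0]11#   (p0,0)→(p1,1,left)
state=p1 head=1 tape=_#[#]111#   (p1,#)→(p0,0,right)
state=p0 head=2 tape=_#0[1]11#   (p0,1)→(p0,1,left)
state=p0 head=1 tape=_#[0]111#   (p0,0)→(p1,1,left)
state=p1 head=0 tape=_[#]1111#   (p1,#)→(p0,0,right)
state=p0 head=1 tape=_0[1]111#   (p0,1)→(p0,1,left)
state=p0 head=0 tape=_[0]1111#   (p0,0)→(p1,1,left)
state=p1 head=-1 tape=[_]11111#
The non-blank tape span at halt is 11111#.

11111#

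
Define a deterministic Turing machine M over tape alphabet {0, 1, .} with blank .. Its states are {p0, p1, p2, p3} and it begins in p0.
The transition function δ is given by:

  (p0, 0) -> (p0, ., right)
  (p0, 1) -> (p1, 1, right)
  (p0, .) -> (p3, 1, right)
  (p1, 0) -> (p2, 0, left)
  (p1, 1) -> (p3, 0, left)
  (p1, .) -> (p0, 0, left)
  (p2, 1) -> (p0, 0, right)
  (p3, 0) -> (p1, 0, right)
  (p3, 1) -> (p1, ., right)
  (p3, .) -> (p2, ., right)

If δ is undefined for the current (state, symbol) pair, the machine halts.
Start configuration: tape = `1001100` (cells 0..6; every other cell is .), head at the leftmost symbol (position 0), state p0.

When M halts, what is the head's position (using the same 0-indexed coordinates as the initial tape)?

p0 | [1]001100   read 1 → write 1, move right, go to p1
p1 | 1[0]01100   read 0 → write 0, move left, go to p2
p2 | [1]001100   read 1 → write 0, move right, go to p0
p0 | 0[0]01100   read 0 → write ., move right, go to p0
p0 | 0.[0]1100   read 0 → write ., move right, go to p0
p0 | 0..[1]100   read 1 → write 1, move right, go to p1
p1 | 0..1[1]00   read 1 → write 0, move left, go to p3
p3 | 0..[1]000   read 1 → write ., move right, go to p1
p1 | 0...[0]00   read 0 → write 0, move left, go to p2
p2 | 0..[.]000
At halt the head is at cell 3.

3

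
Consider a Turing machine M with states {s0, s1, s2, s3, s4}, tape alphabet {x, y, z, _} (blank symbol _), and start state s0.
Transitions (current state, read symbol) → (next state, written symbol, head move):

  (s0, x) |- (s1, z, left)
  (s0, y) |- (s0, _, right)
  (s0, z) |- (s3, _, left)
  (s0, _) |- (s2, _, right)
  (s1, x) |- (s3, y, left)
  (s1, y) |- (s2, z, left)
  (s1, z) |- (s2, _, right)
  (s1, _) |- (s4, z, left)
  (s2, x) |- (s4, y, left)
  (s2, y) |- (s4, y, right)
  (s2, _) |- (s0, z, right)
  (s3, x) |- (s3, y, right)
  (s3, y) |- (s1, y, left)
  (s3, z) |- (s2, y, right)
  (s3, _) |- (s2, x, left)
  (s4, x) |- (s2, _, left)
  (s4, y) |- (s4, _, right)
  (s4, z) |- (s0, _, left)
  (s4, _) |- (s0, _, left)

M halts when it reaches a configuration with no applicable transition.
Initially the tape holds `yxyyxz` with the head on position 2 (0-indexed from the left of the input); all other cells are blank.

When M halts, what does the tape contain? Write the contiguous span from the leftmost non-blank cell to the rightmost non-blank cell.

yyz_zzz

state=s0 head=2 tape=_yx[y]yxz   (s0,y)→(s0,_,right)
state=s0 head=3 tape=_yx_[y]xz   (s0,y)→(s0,_,right)
state=s0 head=4 tape=_yx__[x]z   (s0,x)→(s1,z,left)
state=s1 head=3 tape=_yx_[_]zz   (s1,_)→(s4,z,left)
state=s4 head=2 tape=_yx[_]zzz   (s4,_)→(s0,_,left)
state=s0 head=1 tape=_y[x]_zzz   (s0,x)→(s1,z,left)
state=s1 head=0 tape=_[y]z_zzz   (s1,y)→(s2,z,left)
state=s2 head=-1 tape=[_]zz_zzz   (s2,_)→(s0,z,right)
state=s0 head=0 tape=z[z]z_zzz   (s0,z)→(s3,_,left)
state=s3 head=-1 tape=[z]_z_zzz   (s3,z)→(s2,y,right)
state=s2 head=0 tape=y[_]z_zzz   (s2,_)→(s0,z,right)
state=s0 head=1 tape=yz[z]_zzz   (s0,z)→(s3,_,left)
state=s3 head=0 tape=y[z]__zzz   (s3,z)→(s2,y,right)
state=s2 head=1 tape=yy[_]_zzz   (s2,_)→(s0,z,right)
state=s0 head=2 tape=yyz[_]zzz   (s0,_)→(s2,_,right)
state=s2 head=3 tape=yyz_[z]zz
The non-blank tape span at halt is yyz_zzz.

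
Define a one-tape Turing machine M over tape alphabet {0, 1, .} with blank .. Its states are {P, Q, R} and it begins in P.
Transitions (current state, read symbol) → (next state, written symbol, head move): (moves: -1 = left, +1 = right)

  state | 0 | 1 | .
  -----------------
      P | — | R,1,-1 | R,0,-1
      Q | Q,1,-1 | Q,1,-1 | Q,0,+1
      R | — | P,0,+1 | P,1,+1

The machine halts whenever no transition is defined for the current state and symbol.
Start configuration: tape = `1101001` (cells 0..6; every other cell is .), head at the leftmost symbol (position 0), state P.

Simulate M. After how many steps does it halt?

state=P head=0 tape=.[1]101001   (P,1)→(R,1,-1)
state=R head=-1 tape=[.]1101001   (R,.)→(P,1,+1)
state=P head=0 tape=1[1]101001   (P,1)→(R,1,-1)
state=R head=-1 tape=[1]1101001   (R,1)→(P,0,+1)
state=P head=0 tape=0[1]101001   (P,1)→(R,1,-1)
state=R head=-1 tape=[0]1101001
M halts after 5 transitions.

5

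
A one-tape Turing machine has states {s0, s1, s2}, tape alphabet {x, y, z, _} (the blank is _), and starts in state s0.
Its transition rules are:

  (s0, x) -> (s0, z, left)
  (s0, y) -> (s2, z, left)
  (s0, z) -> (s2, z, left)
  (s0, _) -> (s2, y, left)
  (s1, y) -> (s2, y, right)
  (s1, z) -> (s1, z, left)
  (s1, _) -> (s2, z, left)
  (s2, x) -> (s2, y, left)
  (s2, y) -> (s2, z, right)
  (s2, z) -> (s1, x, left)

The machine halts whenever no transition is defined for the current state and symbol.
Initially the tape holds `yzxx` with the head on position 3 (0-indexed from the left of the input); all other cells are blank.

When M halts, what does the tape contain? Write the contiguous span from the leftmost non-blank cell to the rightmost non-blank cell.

zzxzz

state=s0 head=3 tape=__yzx[x]   (s0,x)→(s0,z,left)
state=s0 head=2 tape=__yz[x]z   (s0,x)→(s0,z,left)
state=s0 head=1 tape=__y[z]zz   (s0,z)→(s2,z,left)
state=s2 head=0 tape=__[y]zzz   (s2,y)→(s2,z,right)
state=s2 head=1 tape=__z[z]zz   (s2,z)→(s1,x,left)
state=s1 head=0 tape=__[z]xzz   (s1,z)→(s1,z,left)
state=s1 head=-1 tape=_[_]zxzz   (s1,_)→(s2,z,left)
state=s2 head=-2 tape=[_]zzxzz
The non-blank tape span at halt is zzxzz.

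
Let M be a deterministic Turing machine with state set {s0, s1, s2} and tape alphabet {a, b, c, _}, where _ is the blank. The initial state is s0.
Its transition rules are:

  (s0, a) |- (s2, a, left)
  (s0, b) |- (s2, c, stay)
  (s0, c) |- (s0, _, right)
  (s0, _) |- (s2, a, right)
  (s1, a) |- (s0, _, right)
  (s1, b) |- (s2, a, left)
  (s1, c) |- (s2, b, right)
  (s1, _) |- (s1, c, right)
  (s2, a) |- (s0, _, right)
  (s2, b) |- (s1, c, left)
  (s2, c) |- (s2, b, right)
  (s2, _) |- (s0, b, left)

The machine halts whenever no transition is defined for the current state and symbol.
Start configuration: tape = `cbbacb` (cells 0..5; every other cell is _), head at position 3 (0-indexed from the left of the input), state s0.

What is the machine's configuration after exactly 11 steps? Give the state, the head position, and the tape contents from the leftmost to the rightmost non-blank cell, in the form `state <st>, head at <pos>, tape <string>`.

state s0, head at 2, tape b_cacb

s0 | cbb[a]cb   read a → write a, move left, go to s2
s2 | cb[b]acb   read b → write c, move left, go to s1
s1 | c[b]cacb   read b → write a, move left, go to s2
s2 | [c]acacb   read c → write b, move right, go to s2
s2 | b[a]cacb   read a → write _, move right, go to s0
s0 | b_[c]acb   read c → write _, move right, go to s0
s0 | b__[a]cb   read a → write a, move left, go to s2
s2 | b_[_]acb   read _ → write b, move left, go to s0
s0 | b[_]bacb   read _ → write a, move right, go to s2
s2 | ba[b]acb   read b → write c, move left, go to s1
s1 | b[a]cacb   read a → write _, move right, go to s0
s0 | b_[c]acb
After 11 steps: state s0, head at 2, tape b_cacb.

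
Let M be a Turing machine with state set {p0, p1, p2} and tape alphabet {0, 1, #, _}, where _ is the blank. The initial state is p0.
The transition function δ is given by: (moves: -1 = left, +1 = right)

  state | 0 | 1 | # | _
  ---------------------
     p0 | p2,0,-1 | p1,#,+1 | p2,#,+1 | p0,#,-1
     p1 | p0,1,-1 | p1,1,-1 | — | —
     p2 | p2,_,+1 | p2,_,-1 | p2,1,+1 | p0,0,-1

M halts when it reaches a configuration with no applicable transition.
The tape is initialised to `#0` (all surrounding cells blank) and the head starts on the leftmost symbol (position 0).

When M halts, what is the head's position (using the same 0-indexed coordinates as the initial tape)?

state=p0 head=0 tape=[#]0__   (p0,#)→(p2,#,+1)
state=p2 head=1 tape=#[0]__   (p2,0)→(p2,_,+1)
state=p2 head=2 tape=#_[_]_   (p2,_)→(p0,0,-1)
state=p0 head=1 tape=#[_]0_   (p0,_)→(p0,#,-1)
state=p0 head=0 tape=[#]#0_   (p0,#)→(p2,#,+1)
state=p2 head=1 tape=#[#]0_   (p2,#)→(p2,1,+1)
state=p2 head=2 tape=#1[0]_   (p2,0)→(p2,_,+1)
state=p2 head=3 tape=#1_[_]   (p2,_)→(p0,0,-1)
state=p0 head=2 tape=#1[_]0   (p0,_)→(p0,#,-1)
state=p0 head=1 tape=#[1]#0   (p0,1)→(p1,#,+1)
state=p1 head=2 tape=##[#]0
At halt the head is at cell 2.

2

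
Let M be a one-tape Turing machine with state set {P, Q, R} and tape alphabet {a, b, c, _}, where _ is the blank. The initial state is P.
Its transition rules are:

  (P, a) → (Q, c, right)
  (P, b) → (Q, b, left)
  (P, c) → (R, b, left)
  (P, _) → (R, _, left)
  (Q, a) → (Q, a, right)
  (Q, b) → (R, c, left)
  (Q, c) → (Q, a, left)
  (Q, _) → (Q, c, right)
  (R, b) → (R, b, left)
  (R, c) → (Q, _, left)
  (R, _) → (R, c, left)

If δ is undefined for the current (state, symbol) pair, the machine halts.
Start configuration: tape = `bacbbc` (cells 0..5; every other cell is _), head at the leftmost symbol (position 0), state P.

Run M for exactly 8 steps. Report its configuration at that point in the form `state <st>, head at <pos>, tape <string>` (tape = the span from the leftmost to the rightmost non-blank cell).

state Q, head at -2, tape caaacbbc

P | __[b]acbbc   read b → write b, move left, go to Q
Q | _[_]bacbbc   read _ → write c, move right, go to Q
Q | _c[b]acbbc   read b → write c, move left, go to R
R | _[c]cacbbc   read c → write _, move left, go to Q
Q | [_]_cacbbc   read _ → write c, move right, go to Q
Q | c[_]cacbbc   read _ → write c, move right, go to Q
Q | cc[c]acbbc   read c → write a, move left, go to Q
Q | c[c]aacbbc   read c → write a, move left, go to Q
Q | [c]aaacbbc
After 8 steps: state Q, head at -2, tape caaacbbc.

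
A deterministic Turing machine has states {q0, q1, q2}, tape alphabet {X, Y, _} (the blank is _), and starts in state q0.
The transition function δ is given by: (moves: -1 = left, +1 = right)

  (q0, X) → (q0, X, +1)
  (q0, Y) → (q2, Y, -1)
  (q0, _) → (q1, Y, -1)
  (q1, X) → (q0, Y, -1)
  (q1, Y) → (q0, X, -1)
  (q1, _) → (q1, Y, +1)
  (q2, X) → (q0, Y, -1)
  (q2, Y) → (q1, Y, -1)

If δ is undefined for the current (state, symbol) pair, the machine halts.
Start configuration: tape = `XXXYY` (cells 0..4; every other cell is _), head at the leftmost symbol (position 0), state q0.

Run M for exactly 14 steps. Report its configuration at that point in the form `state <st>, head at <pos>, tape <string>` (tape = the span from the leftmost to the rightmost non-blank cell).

q0 | __[X]XXYY   read X → write X, move +1, go to q0
q0 | __X[X]XYY   read X → write X, move +1, go to q0
q0 | __XX[X]YY   read X → write X, move +1, go to q0
q0 | __XXX[Y]Y   read Y → write Y, move -1, go to q2
q2 | __XX[X]YY   read X → write Y, move -1, go to q0
q0 | __X[X]YYY   read X → write X, move +1, go to q0
q0 | __XX[Y]YY   read Y → write Y, move -1, go to q2
q2 | __X[X]YYY   read X → write Y, move -1, go to q0
q0 | __[X]YYYY   read X → write X, move +1, go to q0
q0 | __X[Y]YYY   read Y → write Y, move -1, go to q2
q2 | __[X]YYYY   read X → write Y, move -1, go to q0
q0 | _[_]YYYYY   read _ → write Y, move -1, go to q1
q1 | [_]YYYYYY   read _ → write Y, move +1, go to q1
q1 | Y[Y]YYYYY   read Y → write X, move -1, go to q0
q0 | [Y]XYYYYY
After 14 steps: state q0, head at -2, tape YXYYYYY.

state q0, head at -2, tape YXYYYYY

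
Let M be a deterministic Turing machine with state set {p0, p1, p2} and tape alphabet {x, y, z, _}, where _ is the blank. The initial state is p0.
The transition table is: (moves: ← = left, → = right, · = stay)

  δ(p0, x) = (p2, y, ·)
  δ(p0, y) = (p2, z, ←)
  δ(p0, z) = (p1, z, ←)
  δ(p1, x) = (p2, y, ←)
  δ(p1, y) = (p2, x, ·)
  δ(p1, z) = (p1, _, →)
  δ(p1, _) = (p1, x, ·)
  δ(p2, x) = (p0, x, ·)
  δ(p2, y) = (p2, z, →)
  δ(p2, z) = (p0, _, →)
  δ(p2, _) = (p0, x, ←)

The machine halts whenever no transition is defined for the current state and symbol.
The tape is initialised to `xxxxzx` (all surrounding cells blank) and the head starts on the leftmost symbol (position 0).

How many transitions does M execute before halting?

26

p0 | [x]xxxzx_   read x → write y, move ·, go to p2
p2 | [y]xxxzx_   read y → write z, move →, go to p2
p2 | z[x]xxzx_   read x → write x, move ·, go to p0
p0 | z[x]xxzx_   read x → write y, move ·, go to p2
p2 | z[y]xxzx_   read y → write z, move →, go to p2
p2 | zz[x]xzx_   read x → write x, move ·, go to p0
p0 | zz[x]xzx_   read x → write y, move ·, go to p2
p2 | zz[y]xzx_   read y → write z, move →, go to p2
p2 | zzz[x]zx_   read x → write x, move ·, go to p0
p0 | zzz[x]zx_   read x → write y, move ·, go to p2
p2 | zzz[y]zx_   read y → write z, move →, go to p2
p2 | zzzz[z]x_   read z → write _, move →, go to p0
p0 | zzzz_[x]_   read x → write y, move ·, go to p2
p2 | zzzz_[y]_   read y → write z, move →, go to p2
p2 | zzzz_z[_]   read _ → write x, move ←, go to p0
p0 | zzzz_[z]x   read z → write z, move ←, go to p1
p1 | zzzz[_]zx   read _ → write x, move ·, go to p1
p1 | zzzz[x]zx   read x → write y, move ←, go to p2
p2 | zzz[z]yzx   read z → write _, move →, go to p0
p0 | zzz_[y]zx   read y → write z, move ←, go to p2
p2 | zzz[_]zzx   read _ → write x, move ←, go to p0
p0 | zz[z]xzzx   read z → write z, move ←, go to p1
p1 | z[z]zxzzx   read z → write _, move →, go to p1
p1 | z_[z]xzzx   read z → write _, move →, go to p1
p1 | z__[x]zzx   read x → write y, move ←, go to p2
p2 | z_[_]yzzx   read _ → write x, move ←, go to p0
p0 | z[_]xyzzx
M halts after 26 transitions.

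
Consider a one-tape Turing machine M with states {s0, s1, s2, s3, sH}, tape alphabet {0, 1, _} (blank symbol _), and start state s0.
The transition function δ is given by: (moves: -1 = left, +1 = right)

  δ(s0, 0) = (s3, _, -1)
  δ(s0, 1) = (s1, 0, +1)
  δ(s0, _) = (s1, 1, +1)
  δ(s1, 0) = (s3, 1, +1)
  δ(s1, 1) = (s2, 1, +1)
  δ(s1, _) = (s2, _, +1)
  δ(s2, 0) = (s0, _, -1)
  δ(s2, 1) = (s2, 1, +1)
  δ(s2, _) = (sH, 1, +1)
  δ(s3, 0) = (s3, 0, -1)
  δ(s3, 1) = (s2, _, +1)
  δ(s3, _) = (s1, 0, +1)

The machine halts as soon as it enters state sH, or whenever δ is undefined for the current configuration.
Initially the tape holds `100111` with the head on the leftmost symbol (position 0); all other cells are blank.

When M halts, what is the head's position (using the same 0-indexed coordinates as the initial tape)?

state=s0 head=0 tape=[1]00111__   (s0,1)→(s1,0,+1)
state=s1 head=1 tape=0[0]0111__   (s1,0)→(s3,1,+1)
state=s3 head=2 tape=01[0]111__   (s3,0)→(s3,0,-1)
state=s3 head=1 tape=0[1]0111__   (s3,1)→(s2,_,+1)
state=s2 head=2 tape=0_[0]111__   (s2,0)→(s0,_,-1)
state=s0 head=1 tape=0[_]_111__   (s0,_)→(s1,1,+1)
state=s1 head=2 tape=01[_]111__   (s1,_)→(s2,_,+1)
state=s2 head=3 tape=01_[1]11__   (s2,1)→(s2,1,+1)
state=s2 head=4 tape=01_1[1]1__   (s2,1)→(s2,1,+1)
state=s2 head=5 tape=01_11[1]__   (s2,1)→(s2,1,+1)
state=s2 head=6 tape=01_111[_]_   (s2,_)→(sH,1,+1)
state=sH head=7 tape=01_1111[_]
At halt the head is at cell 7.

7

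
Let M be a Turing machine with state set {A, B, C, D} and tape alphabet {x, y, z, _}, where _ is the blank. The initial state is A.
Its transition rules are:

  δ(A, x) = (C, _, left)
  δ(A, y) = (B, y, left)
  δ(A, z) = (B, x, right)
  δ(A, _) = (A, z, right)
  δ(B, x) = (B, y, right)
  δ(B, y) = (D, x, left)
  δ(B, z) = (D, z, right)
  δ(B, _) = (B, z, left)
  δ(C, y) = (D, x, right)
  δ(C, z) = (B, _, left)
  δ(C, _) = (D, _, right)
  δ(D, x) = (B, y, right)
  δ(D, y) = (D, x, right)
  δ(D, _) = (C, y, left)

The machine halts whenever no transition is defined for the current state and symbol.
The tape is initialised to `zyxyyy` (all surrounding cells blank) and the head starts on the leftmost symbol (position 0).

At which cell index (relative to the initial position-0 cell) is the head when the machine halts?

7

A | [z]yxyyy___   read z → write x, move right, go to B
B | x[y]xyyy___   read y → write x, move left, go to D
D | [x]xxyyy___   read x → write y, move right, go to B
B | y[x]xyyy___   read x → write y, move right, go to B
B | yy[x]yyy___   read x → write y, move right, go to B
B | yyy[y]yy___   read y → write x, move left, go to D
D | yy[y]xyy___   read y → write x, move right, go to D
D | yyx[x]yy___   read x → write y, move right, go to B
B | yyxy[y]y___   read y → write x, move left, go to D
D | yyx[y]xy___   read y → write x, move right, go to D
D | yyxx[x]y___   read x → write y, move right, go to B
B | yyxxy[y]___   read y → write x, move left, go to D
D | yyxx[y]x___   read y → write x, move right, go to D
D | yyxxx[x]___   read x → write y, move right, go to B
B | yyxxxy[_]__   read _ → write z, move left, go to B
B | yyxxx[y]z__   read y → write x, move left, go to D
D | yyxx[x]xz__   read x → write y, move right, go to B
B | yyxxy[x]z__   read x → write y, move right, go to B
B | yyxxyy[z]__   read z → write z, move right, go to D
D | yyxxyyz[_]_   read _ → write y, move left, go to C
C | yyxxyy[z]y_   read z → write _, move left, go to B
B | yyxxy[y]_y_   read y → write x, move left, go to D
D | yyxx[y]x_y_   read y → write x, move right, go to D
D | yyxxx[x]_y_   read x → write y, move right, go to B
B | yyxxxy[_]y_   read _ → write z, move left, go to B
B | yyxxx[y]zy_   read y → write x, move left, go to D
D | yyxx[x]xzy_   read x → write y, move right, go to B
B | yyxxy[x]zy_   read x → write y, move right, go to B
B | yyxxyy[z]y_   read z → write z, move right, go to D
D | yyxxyyz[y]_   read y → write x, move right, go to D
D | yyxxyyzx[_]   read _ → write y, move left, go to C
C | yyxxyyz[x]y
At halt the head is at cell 7.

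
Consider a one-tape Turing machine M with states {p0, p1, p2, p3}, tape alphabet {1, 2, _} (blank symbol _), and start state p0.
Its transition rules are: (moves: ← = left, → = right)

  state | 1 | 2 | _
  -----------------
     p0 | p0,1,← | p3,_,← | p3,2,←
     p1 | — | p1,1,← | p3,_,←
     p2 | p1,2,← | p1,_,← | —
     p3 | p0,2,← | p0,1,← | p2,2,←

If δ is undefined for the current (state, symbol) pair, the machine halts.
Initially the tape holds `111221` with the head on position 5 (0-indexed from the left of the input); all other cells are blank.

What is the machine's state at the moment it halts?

p2

state=p0 head=5 tape=___11122[1]   (p0,1)→(p0,1,←)
state=p0 head=4 tape=___1112[2]1   (p0,2)→(p3,_,←)
state=p3 head=3 tape=___111[2]_1   (p3,2)→(p0,1,←)
state=p0 head=2 tape=___11[1]1_1   (p0,1)→(p0,1,←)
state=p0 head=1 tape=___1[1]11_1   (p0,1)→(p0,1,←)
state=p0 head=0 tape=___[1]111_1   (p0,1)→(p0,1,←)
state=p0 head=-1 tape=__[_]1111_1   (p0,_)→(p3,2,←)
state=p3 head=-2 tape=_[_]21111_1   (p3,_)→(p2,2,←)
state=p2 head=-3 tape=[_]221111_1
No transition is defined for (p2, _); M halts in state p2.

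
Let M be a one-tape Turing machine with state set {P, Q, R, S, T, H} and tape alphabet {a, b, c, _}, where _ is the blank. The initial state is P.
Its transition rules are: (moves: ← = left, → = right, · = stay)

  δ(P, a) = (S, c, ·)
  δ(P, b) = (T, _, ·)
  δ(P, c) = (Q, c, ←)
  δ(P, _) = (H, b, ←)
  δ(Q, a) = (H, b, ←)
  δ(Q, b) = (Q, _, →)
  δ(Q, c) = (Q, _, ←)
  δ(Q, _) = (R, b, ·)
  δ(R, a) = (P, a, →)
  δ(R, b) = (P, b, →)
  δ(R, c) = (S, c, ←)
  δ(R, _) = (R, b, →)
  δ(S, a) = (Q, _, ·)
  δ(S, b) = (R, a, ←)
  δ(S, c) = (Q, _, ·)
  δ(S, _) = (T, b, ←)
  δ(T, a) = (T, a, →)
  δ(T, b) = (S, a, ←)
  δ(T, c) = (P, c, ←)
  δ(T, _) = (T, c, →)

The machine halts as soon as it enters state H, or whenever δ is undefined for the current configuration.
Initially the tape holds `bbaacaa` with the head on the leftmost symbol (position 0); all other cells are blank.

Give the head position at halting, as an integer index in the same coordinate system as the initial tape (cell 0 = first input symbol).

3

P | [b]baacaa   read b → write _, move ·, go to T
T | [_]baacaa   read _ → write c, move →, go to T
T | c[b]aacaa   read b → write a, move ←, go to S
S | [c]aaacaa   read c → write _, move ·, go to Q
Q | [_]aaacaa   read _ → write b, move ·, go to R
R | [b]aaacaa   read b → write b, move →, go to P
P | b[a]aacaa   read a → write c, move ·, go to S
S | b[c]aacaa   read c → write _, move ·, go to Q
Q | b[_]aacaa   read _ → write b, move ·, go to R
R | b[b]aacaa   read b → write b, move →, go to P
P | bb[a]acaa   read a → write c, move ·, go to S
S | bb[c]acaa   read c → write _, move ·, go to Q
Q | bb[_]acaa   read _ → write b, move ·, go to R
R | bb[b]acaa   read b → write b, move →, go to P
P | bbb[a]caa   read a → write c, move ·, go to S
S | bbb[c]caa   read c → write _, move ·, go to Q
Q | bbb[_]caa   read _ → write b, move ·, go to R
R | bbb[b]caa   read b → write b, move →, go to P
P | bbbb[c]aa   read c → write c, move ←, go to Q
Q | bbb[b]caa   read b → write _, move →, go to Q
Q | bbb_[c]aa   read c → write _, move ←, go to Q
Q | bbb[_]_aa   read _ → write b, move ·, go to R
R | bbb[b]_aa   read b → write b, move →, go to P
P | bbbb[_]aa   read _ → write b, move ←, go to H
H | bbb[b]baa
At halt the head is at cell 3.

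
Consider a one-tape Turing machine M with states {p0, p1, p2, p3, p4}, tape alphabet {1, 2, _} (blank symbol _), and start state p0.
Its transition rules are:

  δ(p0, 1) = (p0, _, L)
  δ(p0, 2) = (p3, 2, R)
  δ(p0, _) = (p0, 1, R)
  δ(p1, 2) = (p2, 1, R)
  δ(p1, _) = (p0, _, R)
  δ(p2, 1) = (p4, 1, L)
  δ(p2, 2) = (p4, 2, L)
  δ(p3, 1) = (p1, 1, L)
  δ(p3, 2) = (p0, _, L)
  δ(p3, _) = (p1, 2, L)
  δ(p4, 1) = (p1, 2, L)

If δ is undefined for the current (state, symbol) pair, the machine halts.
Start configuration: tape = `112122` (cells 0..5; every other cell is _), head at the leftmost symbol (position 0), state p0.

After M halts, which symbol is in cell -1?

p0 | __[1]12122   read 1 → write _, move L, go to p0
p0 | _[_]_12122   read _ → write 1, move R, go to p0
p0 | _1[_]12122   read _ → write 1, move R, go to p0
p0 | _11[1]2122   read 1 → write _, move L, go to p0
p0 | _1[1]_2122   read 1 → write _, move L, go to p0
p0 | _[1]__2122   read 1 → write _, move L, go to p0
p0 | [_]___2122   read _ → write 1, move R, go to p0
p0 | 1[_]__2122   read _ → write 1, move R, go to p0
p0 | 11[_]_2122   read _ → write 1, move R, go to p0
p0 | 111[_]2122   read _ → write 1, move R, go to p0
p0 | 1111[2]122   read 2 → write 2, move R, go to p3
p3 | 11112[1]22   read 1 → write 1, move L, go to p1
p1 | 1111[2]122   read 2 → write 1, move R, go to p2
p2 | 11111[1]22   read 1 → write 1, move L, go to p4
p4 | 1111[1]122   read 1 → write 2, move L, go to p1
p1 | 111[1]2122
Cell -1 holds 1 when M halts.

1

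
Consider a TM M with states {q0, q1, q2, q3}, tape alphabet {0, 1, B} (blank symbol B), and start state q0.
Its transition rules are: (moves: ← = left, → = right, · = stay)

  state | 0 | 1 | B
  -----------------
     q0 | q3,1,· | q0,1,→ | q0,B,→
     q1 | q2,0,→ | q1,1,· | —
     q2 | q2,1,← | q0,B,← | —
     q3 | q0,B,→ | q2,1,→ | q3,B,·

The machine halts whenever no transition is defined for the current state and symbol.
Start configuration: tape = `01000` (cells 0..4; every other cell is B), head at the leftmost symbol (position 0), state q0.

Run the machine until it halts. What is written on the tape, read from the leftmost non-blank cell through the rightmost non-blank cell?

q0 | [0]1000B   read 0 → write 1, move ·, go to q3
q3 | [1]1000B   read 1 → write 1, move →, go to q2
q2 | 1[1]000B   read 1 → write B, move ←, go to q0
q0 | [1]B000B   read 1 → write 1, move →, go to q0
q0 | 1[B]000B   read B → write B, move →, go to q0
q0 | 1B[0]00B   read 0 → write 1, move ·, go to q3
q3 | 1B[1]00B   read 1 → write 1, move →, go to q2
q2 | 1B1[0]0B   read 0 → write 1, move ←, go to q2
q2 | 1B[1]10B   read 1 → write B, move ←, go to q0
q0 | 1[B]B10B   read B → write B, move →, go to q0
q0 | 1B[B]10B   read B → write B, move →, go to q0
q0 | 1BB[1]0B   read 1 → write 1, move →, go to q0
q0 | 1BB1[0]B   read 0 → write 1, move ·, go to q3
q3 | 1BB1[1]B   read 1 → write 1, move →, go to q2
q2 | 1BB11[B]
The non-blank tape span at halt is 1BB11.

1BB11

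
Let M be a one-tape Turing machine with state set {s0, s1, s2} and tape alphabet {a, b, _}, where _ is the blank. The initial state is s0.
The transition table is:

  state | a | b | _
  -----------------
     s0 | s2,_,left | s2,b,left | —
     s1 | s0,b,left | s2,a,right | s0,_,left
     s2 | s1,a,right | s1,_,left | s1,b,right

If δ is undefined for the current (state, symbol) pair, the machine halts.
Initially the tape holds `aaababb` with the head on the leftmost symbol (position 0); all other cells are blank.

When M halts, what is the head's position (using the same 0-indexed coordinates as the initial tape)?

-4

s0 | ____[a]aababb   read a → write _, move left, go to s2
s2 | ___[_]_aababb   read _ → write b, move right, go to s1
s1 | ___b[_]aababb   read _ → write _, move left, go to s0
s0 | ___[b]_aababb   read b → write b, move left, go to s2
s2 | __[_]b_aababb   read _ → write b, move right, go to s1
s1 | __b[b]_aababb   read b → write a, move right, go to s2
s2 | __ba[_]aababb   read _ → write b, move right, go to s1
s1 | __bab[a]ababb   read a → write b, move left, go to s0
s0 | __ba[b]bababb   read b → write b, move left, go to s2
s2 | __b[a]bbababb   read a → write a, move right, go to s1
s1 | __ba[b]bababb   read b → write a, move right, go to s2
s2 | __baa[b]ababb   read b → write _, move left, go to s1
s1 | __ba[a]_ababb   read a → write b, move left, go to s0
s0 | __b[a]b_ababb   read a → write _, move left, go to s2
s2 | __[b]_b_ababb   read b → write _, move left, go to s1
s1 | _[_]__b_ababb   read _ → write _, move left, go to s0
s0 | [_]___b_ababb
At halt the head is at cell -4.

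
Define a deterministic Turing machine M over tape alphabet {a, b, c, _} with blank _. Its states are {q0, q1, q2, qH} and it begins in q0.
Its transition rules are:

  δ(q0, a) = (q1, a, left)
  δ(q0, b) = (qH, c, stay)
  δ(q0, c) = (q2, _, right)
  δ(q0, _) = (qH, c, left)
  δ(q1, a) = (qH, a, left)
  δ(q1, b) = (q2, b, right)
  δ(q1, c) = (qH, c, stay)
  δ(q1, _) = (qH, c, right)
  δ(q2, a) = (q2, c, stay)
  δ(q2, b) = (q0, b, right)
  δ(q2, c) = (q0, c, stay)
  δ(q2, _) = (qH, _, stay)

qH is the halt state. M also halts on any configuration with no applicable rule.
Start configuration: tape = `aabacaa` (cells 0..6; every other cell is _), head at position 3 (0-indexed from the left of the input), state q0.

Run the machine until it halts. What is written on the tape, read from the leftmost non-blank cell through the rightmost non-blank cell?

aab

q0 | aab[a]caa_   read a → write a, move left, go to q1
q1 | aa[b]acaa_   read b → write b, move right, go to q2
q2 | aab[a]caa_   read a → write c, move stay, go to q2
q2 | aab[c]caa_   read c → write c, move stay, go to q0
q0 | aab[c]caa_   read c → write _, move right, go to q2
q2 | aab_[c]aa_   read c → write c, move stay, go to q0
q0 | aab_[c]aa_   read c → write _, move right, go to q2
q2 | aab__[a]a_   read a → write c, move stay, go to q2
q2 | aab__[c]a_   read c → write c, move stay, go to q0
q0 | aab__[c]a_   read c → write _, move right, go to q2
q2 | aab___[a]_   read a → write c, move stay, go to q2
q2 | aab___[c]_   read c → write c, move stay, go to q0
q0 | aab___[c]_   read c → write _, move right, go to q2
q2 | aab____[_]   read _ → write _, move stay, go to qH
qH | aab____[_]
The non-blank tape span at halt is aab.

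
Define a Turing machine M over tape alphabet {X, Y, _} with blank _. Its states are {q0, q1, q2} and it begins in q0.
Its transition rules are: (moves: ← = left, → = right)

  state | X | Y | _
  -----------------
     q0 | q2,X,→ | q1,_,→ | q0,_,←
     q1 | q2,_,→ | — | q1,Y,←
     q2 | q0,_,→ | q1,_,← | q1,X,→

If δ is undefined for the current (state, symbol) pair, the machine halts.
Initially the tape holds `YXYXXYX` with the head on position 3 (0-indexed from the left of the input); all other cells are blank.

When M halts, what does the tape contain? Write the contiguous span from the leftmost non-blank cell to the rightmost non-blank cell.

q0 | YXY[X]XYX__   read X → write X, move →, go to q2
q2 | YXYX[X]YX__   read X → write _, move →, go to q0
q0 | YXYX_[Y]X__   read Y → write _, move →, go to q1
q1 | YXYX__[X]__   read X → write _, move →, go to q2
q2 | YXYX___[_]_   read _ → write X, move →, go to q1
q1 | YXYX___X[_]   read _ → write Y, move ←, go to q1
q1 | YXYX___[X]Y   read X → write _, move →, go to q2
q2 | YXYX____[Y]   read Y → write _, move ←, go to q1
q1 | YXYX___[_]_   read _ → write Y, move ←, go to q1
q1 | YXYX__[_]Y_   read _ → write Y, move ←, go to q1
q1 | YXYX_[_]YY_   read _ → write Y, move ←, go to q1
q1 | YXYX[_]YYY_   read _ → write Y, move ←, go to q1
q1 | YXY[X]YYYY_   read X → write _, move →, go to q2
q2 | YXY_[Y]YYY_   read Y → write _, move ←, go to q1
q1 | YXY[_]_YYY_   read _ → write Y, move ←, go to q1
q1 | YX[Y]Y_YYY_
The non-blank tape span at halt is YXYY_YYY.

YXYY_YYY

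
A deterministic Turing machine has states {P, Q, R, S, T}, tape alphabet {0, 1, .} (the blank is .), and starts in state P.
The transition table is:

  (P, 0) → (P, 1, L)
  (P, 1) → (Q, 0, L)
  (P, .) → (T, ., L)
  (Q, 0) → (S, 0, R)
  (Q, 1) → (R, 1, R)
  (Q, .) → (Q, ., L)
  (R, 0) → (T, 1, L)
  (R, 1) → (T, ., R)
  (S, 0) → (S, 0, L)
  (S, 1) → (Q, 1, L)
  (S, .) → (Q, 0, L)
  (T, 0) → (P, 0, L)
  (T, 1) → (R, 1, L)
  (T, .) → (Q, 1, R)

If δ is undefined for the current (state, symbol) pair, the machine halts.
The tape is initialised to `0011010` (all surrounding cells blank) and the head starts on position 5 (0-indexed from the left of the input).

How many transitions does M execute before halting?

state=P head=5 tape=..00110[1]0   (P,1)→(Q,0,L)
state=Q head=4 tape=..0011[0]00   (Q,0)→(S,0,R)
state=S head=5 tape=..00110[0]0   (S,0)→(S,0,L)
state=S head=4 tape=..0011[0]00   (S,0)→(S,0,L)
state=S head=3 tape=..001[1]000   (S,1)→(Q,1,L)
state=Q head=2 tape=..00[1]1000   (Q,1)→(R,1,R)
state=R head=3 tape=..001[1]000   (R,1)→(T,.,R)
state=T head=4 tape=..001.[0]00   (T,0)→(P,0,L)
state=P head=3 tape=..001[.]000   (P,.)→(T,.,L)
state=T head=2 tape=..00[1].000   (T,1)→(R,1,L)
state=R head=1 tape=..0[0]1.000   (R,0)→(T,1,L)
state=T head=0 tape=..[0]11.000   (T,0)→(P,0,L)
state=P head=-1 tape=.[.]011.000   (P,.)→(T,.,L)
state=T head=-2 tape=[.].011.000   (T,.)→(Q,1,R)
state=Q head=-1 tape=1[.]011.000   (Q,.)→(Q,.,L)
state=Q head=-2 tape=[1].011.000   (Q,1)→(R,1,R)
state=R head=-1 tape=1[.]011.000
M halts after 16 transitions.

16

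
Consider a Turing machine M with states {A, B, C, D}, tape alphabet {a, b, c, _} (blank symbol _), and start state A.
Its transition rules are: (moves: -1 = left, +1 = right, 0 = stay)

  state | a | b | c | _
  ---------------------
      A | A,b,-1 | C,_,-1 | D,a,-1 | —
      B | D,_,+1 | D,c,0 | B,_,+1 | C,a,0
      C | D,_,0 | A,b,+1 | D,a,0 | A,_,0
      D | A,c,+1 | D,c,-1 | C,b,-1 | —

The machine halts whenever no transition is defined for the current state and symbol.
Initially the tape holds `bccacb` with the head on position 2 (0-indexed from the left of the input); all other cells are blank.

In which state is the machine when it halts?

A | bc[c]acb   read c → write a, move -1, go to D
D | b[c]aacb   read c → write b, move -1, go to C
C | [b]baacb   read b → write b, move +1, go to A
A | b[b]aacb   read b → write _, move -1, go to C
C | [b]_aacb   read b → write b, move +1, go to A
A | b[_]aacb
No transition is defined for (A, _); M halts in state A.

A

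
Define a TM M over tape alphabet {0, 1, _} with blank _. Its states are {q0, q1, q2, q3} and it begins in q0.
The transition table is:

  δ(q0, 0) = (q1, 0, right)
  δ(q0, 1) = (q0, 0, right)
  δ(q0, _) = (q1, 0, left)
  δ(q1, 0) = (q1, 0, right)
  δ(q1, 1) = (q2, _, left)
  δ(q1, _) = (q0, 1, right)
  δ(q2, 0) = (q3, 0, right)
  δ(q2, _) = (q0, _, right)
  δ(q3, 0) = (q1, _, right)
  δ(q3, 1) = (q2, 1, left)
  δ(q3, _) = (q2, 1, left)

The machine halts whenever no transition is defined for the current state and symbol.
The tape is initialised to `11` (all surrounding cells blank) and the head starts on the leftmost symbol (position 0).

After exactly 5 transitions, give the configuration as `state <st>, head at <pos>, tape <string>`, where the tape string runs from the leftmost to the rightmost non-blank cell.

state q1, head at 3, tape 000

q0 | [1]1__   read 1 → write 0, move right, go to q0
q0 | 0[1]__   read 1 → write 0, move right, go to q0
q0 | 00[_]_   read _ → write 0, move left, go to q1
q1 | 0[0]0_   read 0 → write 0, move right, go to q1
q1 | 00[0]_   read 0 → write 0, move right, go to q1
q1 | 000[_]
After 5 steps: state q1, head at 3, tape 000.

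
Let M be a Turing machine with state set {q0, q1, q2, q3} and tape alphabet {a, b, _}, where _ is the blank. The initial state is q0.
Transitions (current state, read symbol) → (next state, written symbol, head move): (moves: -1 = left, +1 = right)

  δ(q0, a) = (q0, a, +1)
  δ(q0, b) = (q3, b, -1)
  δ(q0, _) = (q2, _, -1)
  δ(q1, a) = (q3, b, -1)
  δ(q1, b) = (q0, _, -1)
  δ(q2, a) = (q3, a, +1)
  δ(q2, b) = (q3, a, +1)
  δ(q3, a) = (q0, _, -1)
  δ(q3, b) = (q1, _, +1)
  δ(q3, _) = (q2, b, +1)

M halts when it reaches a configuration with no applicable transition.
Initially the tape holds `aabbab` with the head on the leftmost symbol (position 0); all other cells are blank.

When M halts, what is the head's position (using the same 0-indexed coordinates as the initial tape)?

state=q0 head=0 tape=[a]abbab_   (q0,a)→(q0,a,+1)
state=q0 head=1 tape=a[a]bbab_   (q0,a)→(q0,a,+1)
state=q0 head=2 tape=aa[b]bab_   (q0,b)→(q3,b,-1)
state=q3 head=1 tape=a[a]bbab_   (q3,a)→(q0,_,-1)
state=q0 head=0 tape=[a]_bbab_   (q0,a)→(q0,a,+1)
state=q0 head=1 tape=a[_]bbab_   (q0,_)→(q2,_,-1)
state=q2 head=0 tape=[a]_bbab_   (q2,a)→(q3,a,+1)
state=q3 head=1 tape=a[_]bbab_   (q3,_)→(q2,b,+1)
state=q2 head=2 tape=ab[b]bab_   (q2,b)→(q3,a,+1)
state=q3 head=3 tape=aba[b]ab_   (q3,b)→(q1,_,+1)
state=q1 head=4 tape=aba_[a]b_   (q1,a)→(q3,b,-1)
state=q3 head=3 tape=aba[_]bb_   (q3,_)→(q2,b,+1)
state=q2 head=4 tape=abab[b]b_   (q2,b)→(q3,a,+1)
state=q3 head=5 tape=ababa[b]_   (q3,b)→(q1,_,+1)
state=q1 head=6 tape=ababa_[_]
At halt the head is at cell 6.

6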